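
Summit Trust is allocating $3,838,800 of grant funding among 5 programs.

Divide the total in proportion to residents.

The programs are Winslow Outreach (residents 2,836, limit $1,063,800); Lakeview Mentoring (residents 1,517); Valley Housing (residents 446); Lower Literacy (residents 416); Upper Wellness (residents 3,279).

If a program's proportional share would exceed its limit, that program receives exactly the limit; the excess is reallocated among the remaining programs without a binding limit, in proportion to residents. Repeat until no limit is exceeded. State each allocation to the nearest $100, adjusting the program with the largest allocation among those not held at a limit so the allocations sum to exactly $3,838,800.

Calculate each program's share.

Combined residents = 8,494.
Proportional shares (ignoring caps): Winslow Outreach 1,281,709.07; Lakeview Mentoring 685,596.84; Valley Housing 201,566.38; Lower Literacy 188,008.10; Upper Wellness 1,481,919.61.
Capped: Winslow Outreach ($1,063,800); balance $2,775,000 reallocated over remaining residents 5,658.
Remaining shares: Lakeview Mentoring 744,021.74 → $744,000; Valley Housing 218,743.37 → $218,700; Lower Literacy 204,029.69 → $204,000; Upper Wellness 1,608,205.20 → $1,608,200.
Rounding difference +$100 applied to Upper Wellness → $1,608,300.

Winslow Outreach: $1,063,800 · Lakeview Mentoring: $744,000 · Valley Housing: $218,700 · Lower Literacy: $204,000 · Upper Wellness: $1,608,300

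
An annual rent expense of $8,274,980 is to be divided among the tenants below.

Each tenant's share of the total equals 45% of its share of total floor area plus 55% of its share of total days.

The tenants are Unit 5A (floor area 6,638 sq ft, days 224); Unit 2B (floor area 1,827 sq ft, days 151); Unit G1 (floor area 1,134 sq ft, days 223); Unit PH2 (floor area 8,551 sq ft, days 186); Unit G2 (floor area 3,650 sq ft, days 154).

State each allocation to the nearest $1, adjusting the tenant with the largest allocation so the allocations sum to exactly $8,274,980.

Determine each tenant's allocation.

Floor area total 21,800; days total 938.
Blended shares (45% floor area + 55% days): Unit 5A 0.2684; Unit 2B 0.1263; Unit G1 0.1542; Unit PH2 0.2856; Unit G2 0.1656.
Pro-rata amounts: Unit 5A 2,220,725.10; Unit 2B 1,044,738.97; Unit G1 1,275,713.84; Unit PH2 2,363,113.36; Unit G2 1,370,688.74.
Rounded to nearest $1: Unit 5A $2,220,725; Unit 2B $1,044,739; Unit G1 $1,275,714; Unit PH2 $2,363,113; Unit G2 $1,370,689. Sum = $8,274,980.
Sum already equals the total — no adjustment.

Unit 5A: $2,220,725; Unit 2B: $1,044,739; Unit G1: $1,275,714; Unit PH2: $2,363,113; Unit G2: $1,370,689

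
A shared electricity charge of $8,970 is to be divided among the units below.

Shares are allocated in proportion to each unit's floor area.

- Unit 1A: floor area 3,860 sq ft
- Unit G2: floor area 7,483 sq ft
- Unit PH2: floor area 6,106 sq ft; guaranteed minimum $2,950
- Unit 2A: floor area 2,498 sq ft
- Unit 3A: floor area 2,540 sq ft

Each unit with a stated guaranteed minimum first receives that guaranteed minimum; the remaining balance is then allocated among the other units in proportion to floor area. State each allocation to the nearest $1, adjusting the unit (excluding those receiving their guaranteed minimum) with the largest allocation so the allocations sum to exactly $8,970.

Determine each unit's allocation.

Minimums first: Unit PH2 $2,950. Residual $6,020.
Residual split over remaining floor area 16,381: Unit 1A 1,418.55 → $1,419; Unit G2 2,749.99 → $2,750; Unit 2A 918.01 → $918; Unit 3A 933.45 → $933.

Unit 1A: $1,419; Unit G2: $2,750; Unit PH2: $2,950; Unit 2A: $918; Unit 3A: $933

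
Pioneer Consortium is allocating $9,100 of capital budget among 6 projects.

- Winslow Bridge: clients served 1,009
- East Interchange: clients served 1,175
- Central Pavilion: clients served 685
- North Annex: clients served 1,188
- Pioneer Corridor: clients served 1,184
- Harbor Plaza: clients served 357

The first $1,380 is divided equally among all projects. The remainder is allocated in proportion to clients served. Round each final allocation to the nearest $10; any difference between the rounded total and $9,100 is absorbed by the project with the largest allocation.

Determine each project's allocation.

First tranche $1,380 split equally: $230 each.
Remainder $7,720 by clients served (total 5,598): Winslow Bridge 1,391.48 → $1,390; East Interchange 1,620.40 → $1,620; Central Pavilion 944.66 → $940; North Annex 1,638.33 → $1,640; Pioneer Corridor 1,632.81 → $1,630; Harbor Plaza 492.33 → $490.
Rounding difference +$10 on remainder applied to North Annex.
Totals: Winslow Bridge $230 + $1,390 = $1,620; East Interchange $230 + $1,620 = $1,850; Central Pavilion $230 + $940 = $1,170; North Annex $230 + $1,650 = $1,880; Pioneer Corridor $230 + $1,630 = $1,860; Harbor Plaza $230 + $490 = $720.

Winslow Bridge: $1,620 | East Interchange: $1,850 | Central Pavilion: $1,170 | North Annex: $1,880 | Pioneer Corridor: $1,860 | Harbor Plaza: $720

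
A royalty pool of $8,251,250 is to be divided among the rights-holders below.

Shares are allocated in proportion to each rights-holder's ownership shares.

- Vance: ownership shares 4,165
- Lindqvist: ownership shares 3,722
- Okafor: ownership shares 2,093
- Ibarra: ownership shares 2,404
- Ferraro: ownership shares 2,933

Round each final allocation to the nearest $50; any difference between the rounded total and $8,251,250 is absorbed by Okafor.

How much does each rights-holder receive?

Sum of ownership shares: 15,317.
Unrounded shares: Vance 4,165/15,317 × $8,251,250 = 2,243,680.63; Lindqvist 3,722/15,317 × $8,251,250 = 2,005,037.05; Okafor 2,093/15,317 × $8,251,250 = 1,127,496.65; Ibarra 2,404/15,317 × $8,251,250 = 1,295,031.99; Ferraro 2,933/15,317 × $8,251,250 = 1,580,003.67.
After rounding ($50): Vance $2,243,700; Lindqvist $2,005,050; Okafor $1,127,500; Ibarra $1,295,050; Ferraro $1,580,000. Sum = $8,251,300.
Difference $8,251,250 − $8,251,300 = −$50 applied to Okafor: Okafor becomes $1,127,450.

Vance: $2,243,700 · Lindqvist: $2,005,050 · Okafor: $1,127,450 · Ibarra: $1,295,050 · Ferraro: $1,580,000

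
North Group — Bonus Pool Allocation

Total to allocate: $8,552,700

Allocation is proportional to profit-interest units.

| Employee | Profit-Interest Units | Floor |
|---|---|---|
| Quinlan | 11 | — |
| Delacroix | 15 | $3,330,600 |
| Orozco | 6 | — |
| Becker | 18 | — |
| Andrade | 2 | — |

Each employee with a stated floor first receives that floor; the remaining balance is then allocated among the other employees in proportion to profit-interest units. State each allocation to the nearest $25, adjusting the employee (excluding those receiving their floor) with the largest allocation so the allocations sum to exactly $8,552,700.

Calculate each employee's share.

Guaranteed amounts: Delacroix $3,330,600. Remaining pool $5,222,100.
Remaining pool split over remaining profit-interest units 37: Quinlan 1,552,516.22 → $1,552,525; Orozco 846,827.03 → $846,825; Becker 2,540,481.08 → $2,540,475; Andrade 282,275.68 → $282,275.

Quinlan: $1,552,525 · Delacroix: $3,330,600 · Orozco: $846,825 · Becker: $2,540,475 · Andrade: $282,275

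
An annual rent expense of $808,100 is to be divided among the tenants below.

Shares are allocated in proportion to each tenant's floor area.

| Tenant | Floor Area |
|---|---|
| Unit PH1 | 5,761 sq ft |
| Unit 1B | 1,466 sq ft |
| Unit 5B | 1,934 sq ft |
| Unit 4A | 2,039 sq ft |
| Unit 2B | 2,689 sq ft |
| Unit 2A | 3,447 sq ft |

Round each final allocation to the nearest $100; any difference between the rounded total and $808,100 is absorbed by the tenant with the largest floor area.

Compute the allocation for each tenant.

Sum of floor area: 17,336.
Pro-rata amounts: Unit PH1 5,761/17,336 × $808,100 = 268,543.15; Unit 1B 1,466/17,336 × $808,100 = 68,336.10; Unit 5B 1,934/17,336 × $808,100 = 90,151.44; Unit 4A 2,039/17,336 × $808,100 = 95,045.91; Unit 2B 2,689/17,336 × $808,100 = 125,345.00; Unit 2A 3,447/17,336 × $808,100 = 160,678.40.
At nearest $100: Unit PH1 $268,500; Unit 1B $68,300; Unit 5B $90,200; Unit 4A $95,000; Unit 2B $125,300; Unit 2A $160,700. Sum = $808,000.
Difference $808,100 − $808,000 = +$100 applied to largest floor area (Unit PH1): Unit PH1 becomes $268,600.

Unit PH1: $268,600; Unit 1B: $68,300; Unit 5B: $90,200; Unit 4A: $95,000; Unit 2B: $125,300; Unit 2A: $160,700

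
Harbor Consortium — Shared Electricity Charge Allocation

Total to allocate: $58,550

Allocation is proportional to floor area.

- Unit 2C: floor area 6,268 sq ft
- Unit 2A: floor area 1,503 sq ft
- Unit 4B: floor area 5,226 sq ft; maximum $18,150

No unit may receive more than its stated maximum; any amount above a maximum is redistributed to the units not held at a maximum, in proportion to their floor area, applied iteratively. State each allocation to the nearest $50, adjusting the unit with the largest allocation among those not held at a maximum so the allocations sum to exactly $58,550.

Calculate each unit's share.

Total floor area = 12,997.
Pro-rata shares before constraints: Unit 2C 28,236.62; Unit 2A 6,770.84; Unit 4B 23,542.53.
Capped: Unit 4B ($18,150); balance $40,400 reallocated over remaining floor area 7,771.
Redistributed shares: Unit 2C 32,586.18 → $32,600; Unit 2A 7,813.82 → $7,800.

Unit 2C: $32,600 · Unit 2A: $7,800 · Unit 4B: $18,150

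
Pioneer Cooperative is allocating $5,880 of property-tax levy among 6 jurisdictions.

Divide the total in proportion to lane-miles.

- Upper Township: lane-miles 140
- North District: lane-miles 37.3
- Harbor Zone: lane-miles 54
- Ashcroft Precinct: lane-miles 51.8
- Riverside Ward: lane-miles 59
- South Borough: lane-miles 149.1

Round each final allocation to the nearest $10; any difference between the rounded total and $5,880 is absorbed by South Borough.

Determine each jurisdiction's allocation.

Lane-miles total: 491.2.
Unrounded shares: Upper Township 140/491.2 × $5,880 = 1,675.90; North District 37.3/491.2 × $5,880 = 446.51; Harbor Zone 54/491.2 × $5,880 = 646.42; Ashcroft Precinct 51.8/491.2 × $5,880 = 620.08; Riverside Ward 59/491.2 × $5,880 = 706.27; South Borough 149.1/491.2 × $5,880 = 1,784.83.
At nearest $10: Upper Township $1,680; North District $450; Harbor Zone $650; Ashcroft Precinct $620; Riverside Ward $710; South Borough $1,780. Sum = $5,890.
Difference $5,880 − $5,890 = −$10 applied to South Borough: South Borough becomes $1,770.

Upper Township: $1,680 | North District: $450 | Harbor Zone: $650 | Ashcroft Precinct: $620 | Riverside Ward: $710 | South Borough: $1,770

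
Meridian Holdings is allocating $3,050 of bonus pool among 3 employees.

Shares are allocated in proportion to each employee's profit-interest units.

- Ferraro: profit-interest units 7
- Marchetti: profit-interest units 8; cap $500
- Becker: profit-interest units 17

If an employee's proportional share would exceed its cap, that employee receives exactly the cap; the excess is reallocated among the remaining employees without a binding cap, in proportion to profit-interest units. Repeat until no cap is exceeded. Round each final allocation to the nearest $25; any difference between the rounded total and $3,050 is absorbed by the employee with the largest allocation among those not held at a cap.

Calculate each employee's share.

Profit-interest units total: 32.
Proportional shares (ignoring caps): Ferraro 667.19; Marchetti 762.50; Becker 1,620.31.
Capped: Marchetti ($500); remaining pool $2,550 reallocated over remaining profit-interest units 24.
Remaining shares: Ferraro 743.75 → $750; Becker 1,806.25 → $1,800.

Ferraro: $750 | Marchetti: $500 | Becker: $1,800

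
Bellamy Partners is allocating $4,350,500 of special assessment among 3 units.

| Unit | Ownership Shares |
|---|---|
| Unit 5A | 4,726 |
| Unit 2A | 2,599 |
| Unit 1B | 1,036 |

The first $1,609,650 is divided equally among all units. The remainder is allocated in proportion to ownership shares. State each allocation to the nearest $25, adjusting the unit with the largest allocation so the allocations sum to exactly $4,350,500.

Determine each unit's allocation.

Unit 5A: $2,085,775 · Unit 2A: $1,388,550 · Unit 1B: $876,175

First tranche $1,609,650 split equally: $536,550 each.
Remainder $2,740,850 by ownership shares (total 8,361): Unit 5A 1,549,247.35 → $1,549,250; Unit 2A 851,987.70 → $852,000; Unit 1B 339,614.95 → $339,625.
Rounding difference −$25 on remainder applied to Unit 5A.
Totals: Unit 5A $536,550 + $1,549,225 = $2,085,775; Unit 2A $536,550 + $852,000 = $1,388,550; Unit 1B $536,550 + $339,625 = $876,175.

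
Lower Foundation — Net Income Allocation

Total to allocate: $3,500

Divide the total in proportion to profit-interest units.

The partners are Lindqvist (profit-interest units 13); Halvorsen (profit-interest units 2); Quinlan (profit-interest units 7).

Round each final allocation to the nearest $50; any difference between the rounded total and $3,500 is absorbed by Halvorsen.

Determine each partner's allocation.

Lindqvist: $2,050 · Halvorsen: $350 · Quinlan: $1,100

Combined profit-interest units = 22.
Proportional shares: Lindqvist 13/22 × $3,500 = 2,068.18; Halvorsen 2/22 × $3,500 = 318.18; Quinlan 7/22 × $3,500 = 1,113.64.
After rounding ($50): Lindqvist $2,050; Halvorsen $300; Quinlan $1,100. Sum = $3,450.
Difference $3,500 − $3,450 = +$50 applied to Halvorsen: Halvorsen becomes $350.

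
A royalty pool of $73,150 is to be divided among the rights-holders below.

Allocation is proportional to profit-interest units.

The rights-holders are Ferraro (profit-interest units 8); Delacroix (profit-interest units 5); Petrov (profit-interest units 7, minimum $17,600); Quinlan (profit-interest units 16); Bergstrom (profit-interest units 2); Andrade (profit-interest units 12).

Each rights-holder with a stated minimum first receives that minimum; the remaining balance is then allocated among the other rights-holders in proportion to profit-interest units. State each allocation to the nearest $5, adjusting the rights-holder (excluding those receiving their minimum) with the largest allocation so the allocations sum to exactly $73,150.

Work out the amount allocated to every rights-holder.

Ferraro: $10,335; Delacroix: $6,460; Petrov: $17,600; Quinlan: $20,670; Bergstrom: $2,585; Andrade: $15,500

Guaranteed amounts: Petrov $17,600. Residual $55,550.
Residual split over remaining profit-interest units 43: Ferraro 10,334.88 → $10,335; Delacroix 6,459.30 → $6,460; Quinlan 20,669.77 → $20,670; Bergstrom 2,583.72 → $2,585; Andrade 15,502.33 → $15,500.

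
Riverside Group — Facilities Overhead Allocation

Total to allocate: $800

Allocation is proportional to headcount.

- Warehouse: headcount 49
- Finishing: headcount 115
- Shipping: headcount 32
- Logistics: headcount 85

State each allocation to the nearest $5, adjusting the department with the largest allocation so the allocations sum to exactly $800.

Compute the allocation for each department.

Sum of headcount: 281.
Unrounded shares: Warehouse 49/281 × $800 = 139.50; Finishing 115/281 × $800 = 327.40; Shipping 32/281 × $800 = 91.10; Logistics 85/281 × $800 = 241.99.
At nearest $5: Warehouse $140; Finishing $325; Shipping $90; Logistics $240. Sum = $795.
Difference $800 − $795 = +$5 applied to largest allocation (Finishing): Finishing becomes $330.

Warehouse: $140 · Finishing: $330 · Shipping: $90 · Logistics: $240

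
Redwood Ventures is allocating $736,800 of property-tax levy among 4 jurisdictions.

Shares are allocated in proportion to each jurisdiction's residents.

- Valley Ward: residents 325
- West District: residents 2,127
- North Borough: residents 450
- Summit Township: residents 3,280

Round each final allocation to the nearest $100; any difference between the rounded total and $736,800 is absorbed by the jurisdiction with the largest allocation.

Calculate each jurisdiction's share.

Valley Ward: $38,700 | West District: $253,500 | North Borough: $53,600 | Summit Township: $391,000

Total residents = 6,182.
Pro-rata amounts: Valley Ward 325/6,182 × $736,800 = 38,735.04; West District 2,127/6,182 × $736,800 = 253,505.92; North Borough 450/6,182 × $736,800 = 53,633.13; Summit Township 3,280/6,182 × $736,800 = 390,925.91.
Rounded to nearest $100: Valley Ward $38,700; West District $253,500; North Borough $53,600; Summit Township $390,900. Sum = $736,700.
Difference $736,800 − $736,700 = +$100 applied to largest allocation (Summit Township): Summit Township becomes $391,000.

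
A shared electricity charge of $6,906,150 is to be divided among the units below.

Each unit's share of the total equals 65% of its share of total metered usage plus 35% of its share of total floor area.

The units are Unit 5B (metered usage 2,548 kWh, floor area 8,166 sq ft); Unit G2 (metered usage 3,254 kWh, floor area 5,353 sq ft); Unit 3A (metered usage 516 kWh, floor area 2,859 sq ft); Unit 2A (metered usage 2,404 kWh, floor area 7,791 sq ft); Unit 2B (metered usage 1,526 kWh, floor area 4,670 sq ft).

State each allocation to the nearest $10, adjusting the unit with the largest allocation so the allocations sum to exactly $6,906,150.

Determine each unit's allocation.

Unit 5B: $1,800,550; Unit G2: $1,874,030; Unit 3A: $465,660; Unit 2A: $1,706,050; Unit 2B: $1,059,860

Metered usage total 10,248; floor area total 28,839.
Composite weights (65% metered usage + 35% floor area): Unit 5B 0.2607; Unit G2 0.2714; Unit 3A 0.0674; Unit 2A 0.2470; Unit 2B 0.1535.
Unrounded shares: Unit 5B 1,800,553.47; Unit G2 1,874,034.47; Unit 3A 465,655.05; Unit 2A 1,706,045.45; Unit 2B 1,059,861.56.
At nearest $10: Unit 5B $1,800,550; Unit G2 $1,874,030; Unit 3A $465,660; Unit 2A $1,706,050; Unit 2B $1,059,860. Sum = $6,906,150.
No rounding difference to absorb.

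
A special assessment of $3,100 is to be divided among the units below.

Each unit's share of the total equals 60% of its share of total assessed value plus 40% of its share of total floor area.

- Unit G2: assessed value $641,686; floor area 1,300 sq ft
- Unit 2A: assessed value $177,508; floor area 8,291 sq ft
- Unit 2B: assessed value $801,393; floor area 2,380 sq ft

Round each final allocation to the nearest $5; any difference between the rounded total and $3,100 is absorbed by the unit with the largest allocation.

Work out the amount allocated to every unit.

Unit G2: $870 | Unit 2A: $1,065 | Unit 2B: $1,165

Assessed value total 1,620,587; floor area total 11,971.
Combined weights (60% assessed value + 40% floor area): Unit G2 0.2810; Unit 2A 0.3428; Unit 2B 0.3762.
Unrounded shares: Unit G2 871.14; Unit 2A 1,062.54; Unit 2B 1,166.31.
After rounding ($5): Unit G2 $870; Unit 2A $1,065; Unit 2B $1,165. Sum = $3,100.
No rounding difference to absorb.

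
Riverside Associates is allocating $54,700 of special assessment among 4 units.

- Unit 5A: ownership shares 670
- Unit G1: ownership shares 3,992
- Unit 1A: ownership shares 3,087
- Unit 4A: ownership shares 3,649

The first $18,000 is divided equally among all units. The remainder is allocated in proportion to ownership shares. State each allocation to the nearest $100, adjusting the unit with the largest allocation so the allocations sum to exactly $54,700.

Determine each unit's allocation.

Unit 5A: $6,700 | Unit G1: $17,400 | Unit 1A: $14,400 | Unit 4A: $16,200

Equal tier: $18,000 ÷ 4 = $4,500 apiece.
Remainder $36,700 by ownership shares (total 11,398): Unit 5A 2,157.31 → $2,200; Unit G1 12,853.69 → $12,900; Unit 1A 9,939.72 → $9,900; Unit 4A 11,749.28 → $11,700.
Totals: Unit 5A $4,500 + $2,200 = $6,700; Unit G1 $4,500 + $12,900 = $17,400; Unit 1A $4,500 + $9,900 = $14,400; Unit 4A $4,500 + $11,700 = $16,200.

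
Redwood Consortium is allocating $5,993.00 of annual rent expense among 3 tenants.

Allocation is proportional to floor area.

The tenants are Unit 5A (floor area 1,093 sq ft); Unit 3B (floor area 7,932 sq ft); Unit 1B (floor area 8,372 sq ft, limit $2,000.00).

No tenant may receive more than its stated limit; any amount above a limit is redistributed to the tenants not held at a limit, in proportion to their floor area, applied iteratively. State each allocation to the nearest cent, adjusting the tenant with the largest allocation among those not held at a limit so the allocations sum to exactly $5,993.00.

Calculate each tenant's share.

Floor area total: 17,397.
Proportional shares (ignoring caps): Unit 5A 376.5218; Unit 3B 2,732.4525; Unit 1B 2,884.0258.
Capped: Unit 1B ($2,000.00); balance $3,993.00 reallocated over remaining floor area 9,025.
Redistributed shares: Unit 5A 483.5844 → $483.58; Unit 3B 3,509.4156 → $3,509.42.

Unit 5A: $483.58 | Unit 3B: $3,509.42 | Unit 1B: $2,000.00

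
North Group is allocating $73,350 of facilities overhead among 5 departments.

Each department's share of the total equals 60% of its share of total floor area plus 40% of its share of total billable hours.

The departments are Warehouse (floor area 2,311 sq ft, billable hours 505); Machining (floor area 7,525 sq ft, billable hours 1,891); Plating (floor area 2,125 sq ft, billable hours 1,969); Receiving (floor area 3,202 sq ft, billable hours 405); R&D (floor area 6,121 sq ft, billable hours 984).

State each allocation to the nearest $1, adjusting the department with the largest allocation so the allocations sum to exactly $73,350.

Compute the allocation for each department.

Warehouse: $7,354; Machining: $25,202; Plating: $14,434; Receiving: $8,686; R&D: $17,674

Totals — floor area 21,284, billable hours 5,754.
Blended shares (60% floor area + 40% billable hours): Warehouse 0.1003; Machining 0.3436; Plating 0.1968; Receiving 0.1184; R&D 0.2410.
Unrounded shares: Warehouse 7,353.60; Machining 25,202.15; Plating 14,434.02; Receiving 8,686.06; R&D 17,674.18.
Rounded to nearest $1: Warehouse $7,354; Machining $25,202; Plating $14,434; Receiving $8,686; R&D $17,674. Sum = $73,350.
Sum already equals the total — no adjustment.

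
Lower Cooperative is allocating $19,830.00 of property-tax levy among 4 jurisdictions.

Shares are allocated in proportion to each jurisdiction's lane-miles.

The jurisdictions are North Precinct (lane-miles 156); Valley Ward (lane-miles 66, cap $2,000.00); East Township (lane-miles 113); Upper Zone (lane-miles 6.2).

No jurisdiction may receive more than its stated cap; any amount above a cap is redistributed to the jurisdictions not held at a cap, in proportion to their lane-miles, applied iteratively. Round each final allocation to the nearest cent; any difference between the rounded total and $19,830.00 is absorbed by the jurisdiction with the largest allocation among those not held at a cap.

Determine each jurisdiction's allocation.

Combined lane-miles = 341.2.
Proportional shares (ignoring caps): North Precinct 9,066.4713; Valley Ward 3,835.8148; East Township 6,567.3798; Upper Zone 360.3341.
Cap binds for Valley Ward ($2,000.00); residual $17,830.00 reallocated over remaining lane-miles 275.2.
Shares after redistribution: North Precinct 10,107.1221 → $10,107.12; East Township 7,321.1846 → $7,321.18; Upper Zone 401.6933 → $401.69.
Rounding difference +$0.01 applied to North Precinct → $10,107.13.

North Precinct: $10,107.13 · Valley Ward: $2,000.00 · East Township: $7,321.18 · Upper Zone: $401.69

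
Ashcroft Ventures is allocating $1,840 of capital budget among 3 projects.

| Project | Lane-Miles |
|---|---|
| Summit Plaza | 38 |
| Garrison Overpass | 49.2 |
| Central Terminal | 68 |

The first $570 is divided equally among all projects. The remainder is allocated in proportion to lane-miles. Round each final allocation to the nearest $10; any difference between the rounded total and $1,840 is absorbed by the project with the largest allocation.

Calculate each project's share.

Summit Plaza: $500; Garrison Overpass: $590; Central Terminal: $750

First tranche $570 split equally: $190 each.
Remainder $1,270 by lane-miles (total 155.2): Summit Plaza 310.95 → $310; Garrison Overpass 402.60 → $400; Central Terminal 556.44 → $560.
Totals: Summit Plaza $190 + $310 = $500; Garrison Overpass $190 + $400 = $590; Central Terminal $190 + $560 = $750.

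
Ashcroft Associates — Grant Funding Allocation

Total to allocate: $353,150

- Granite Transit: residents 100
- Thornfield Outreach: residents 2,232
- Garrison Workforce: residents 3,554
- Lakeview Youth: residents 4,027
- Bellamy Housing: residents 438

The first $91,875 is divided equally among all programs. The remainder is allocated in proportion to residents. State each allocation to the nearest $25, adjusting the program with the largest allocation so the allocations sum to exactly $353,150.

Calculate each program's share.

$91,875 shared equally gives $18,375 per program.
Remainder $261,275 by residents (total 10,351): Granite Transit 2,524.15 → $2,525; Thornfield Outreach 56,339.08 → $56,350; Garrison Workforce 89,708.37 → $89,700; Lakeview Youth 101,647.61 → $101,650; Bellamy Housing 11,055.79 → $11,050.
Totals: Granite Transit $18,375 + $2,525 = $20,900; Thornfield Outreach $18,375 + $56,350 = $74,725; Garrison Workforce $18,375 + $89,700 = $108,075; Lakeview Youth $18,375 + $101,650 = $120,025; Bellamy Housing $18,375 + $11,050 = $29,425.

Granite Transit: $20,900 | Thornfield Outreach: $74,725 | Garrison Workforce: $108,075 | Lakeview Youth: $120,025 | Bellamy Housing: $29,425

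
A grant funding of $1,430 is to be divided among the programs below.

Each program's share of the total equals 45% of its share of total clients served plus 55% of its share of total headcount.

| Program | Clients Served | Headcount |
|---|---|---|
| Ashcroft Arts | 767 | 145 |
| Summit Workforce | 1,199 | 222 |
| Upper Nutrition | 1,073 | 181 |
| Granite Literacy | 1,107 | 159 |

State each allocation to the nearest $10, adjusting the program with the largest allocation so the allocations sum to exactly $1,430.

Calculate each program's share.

Clients served total 4,146; headcount total 707.
Combined weights (45% clients served + 55% headcount): Ashcroft Arts 0.1960; Summit Workforce 0.3028; Upper Nutrition 0.2573; Granite Literacy 0.2438.
Pro-rata amounts: Ashcroft Arts 280.35; Summit Workforce 433.06; Upper Nutrition 367.89; Granite Literacy 348.70.
After rounding ($10): Ashcroft Arts $280; Summit Workforce $430; Upper Nutrition $370; Granite Literacy $350. Sum = $1,430.
Sum already equals the total — no adjustment.

Ashcroft Arts: $280 | Summit Workforce: $430 | Upper Nutrition: $370 | Granite Literacy: $350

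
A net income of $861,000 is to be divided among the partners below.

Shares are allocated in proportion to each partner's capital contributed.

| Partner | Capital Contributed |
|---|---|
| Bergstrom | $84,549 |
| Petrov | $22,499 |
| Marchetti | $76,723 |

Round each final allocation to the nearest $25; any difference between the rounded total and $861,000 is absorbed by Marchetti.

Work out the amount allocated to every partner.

Sum of capital contributed: 183,771.
Pro-rata amounts: Bergstrom 84,549/183,771 × $861,000 = 396,127.19; Petrov 22,499/183,771 × $861,000 = 105,411.84; Marchetti 76,723/183,771 × $861,000 = 359,460.98.
At nearest $25: Bergstrom $396,125; Petrov $105,400; Marchetti $359,450. Sum = $860,975.
Difference $861,000 − $860,975 = +$25 applied to Marchetti: Marchetti becomes $359,475.

Bergstrom: $396,125 · Petrov: $105,400 · Marchetti: $359,475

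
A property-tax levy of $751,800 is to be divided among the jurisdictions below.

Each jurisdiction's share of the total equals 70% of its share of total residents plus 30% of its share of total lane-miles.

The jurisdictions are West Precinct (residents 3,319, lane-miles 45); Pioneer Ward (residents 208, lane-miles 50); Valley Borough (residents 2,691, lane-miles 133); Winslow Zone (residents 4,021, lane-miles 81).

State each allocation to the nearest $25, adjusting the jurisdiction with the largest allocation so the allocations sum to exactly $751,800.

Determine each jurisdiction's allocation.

West Precinct: $203,425; Pioneer Ward: $47,175; Valley Borough: $235,400; Winslow Zone: $265,800

Totals — residents 10,239, lane-miles 309.
Composite weights (70% residents + 30% lane-miles): West Precinct 0.2706; Pioneer Ward 0.0628; Valley Borough 0.3131; Winslow Zone 0.3535.
Raw shares: West Precinct 203,434.26; Pioneer Ward 47,185.85; Valley Borough 235,388.02; Winslow Zone 265,791.88.
Rounded to nearest $25: West Precinct $203,425; Pioneer Ward $47,175; Valley Borough $235,400; Winslow Zone $265,800. Sum = $751,800.
Sum already equals the total — no adjustment.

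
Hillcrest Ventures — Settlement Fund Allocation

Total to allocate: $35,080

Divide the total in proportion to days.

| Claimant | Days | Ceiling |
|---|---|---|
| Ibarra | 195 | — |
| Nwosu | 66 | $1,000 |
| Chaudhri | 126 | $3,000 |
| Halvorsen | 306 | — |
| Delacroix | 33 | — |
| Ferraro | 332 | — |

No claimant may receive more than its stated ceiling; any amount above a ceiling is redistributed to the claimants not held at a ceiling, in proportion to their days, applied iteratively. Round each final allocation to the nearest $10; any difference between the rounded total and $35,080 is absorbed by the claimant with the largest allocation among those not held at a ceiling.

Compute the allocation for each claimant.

Ibarra: $7,000 | Nwosu: $1,000 | Chaudhri: $3,000 | Halvorsen: $10,980 | Delacroix: $1,180 | Ferraro: $11,920

Combined days = 1,058.
Pro-rata shares before constraints: Ibarra 6,465.60; Nwosu 2,188.36; Chaudhri 4,177.77; Halvorsen 10,146.01; Delacroix 1,094.18; Ferraro 11,008.09.
Capped: Nwosu ($1,000), Chaudhri ($3,000); balance $31,080 reallocated over remaining days 866.
Redistributed shares: Ibarra 6,998.38 → $7,000; Halvorsen 10,982.08 → $10,980; Delacroix 1,184.34 → $1,180; Ferraro 11,915.20 → $11,920.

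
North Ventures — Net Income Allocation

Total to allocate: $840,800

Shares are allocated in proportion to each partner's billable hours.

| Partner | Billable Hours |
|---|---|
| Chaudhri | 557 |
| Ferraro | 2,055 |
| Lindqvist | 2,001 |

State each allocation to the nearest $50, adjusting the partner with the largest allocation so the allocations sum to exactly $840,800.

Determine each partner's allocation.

Billable hours total: 4,613.
Pro-rata amounts: Chaudhri 557/4,613 × $840,800 = 101,523.00; Ferraro 2,055/4,613 × $840,800 = 374,559.72; Lindqvist 2,001/4,613 × $840,800 = 364,717.28.
At nearest $50: Chaudhri $101,500; Ferraro $374,550; Lindqvist $364,700. Sum = $840,750.
Difference $840,800 − $840,750 = +$50 applied to largest allocation (Ferraro): Ferraro becomes $374,600.

Chaudhri: $101,500 | Ferraro: $374,600 | Lindqvist: $364,700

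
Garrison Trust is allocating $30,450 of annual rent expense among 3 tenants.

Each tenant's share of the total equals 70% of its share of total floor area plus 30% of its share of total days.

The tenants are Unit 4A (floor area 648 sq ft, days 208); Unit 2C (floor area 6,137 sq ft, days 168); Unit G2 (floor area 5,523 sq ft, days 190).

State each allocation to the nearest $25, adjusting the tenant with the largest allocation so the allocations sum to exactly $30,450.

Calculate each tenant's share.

Floor area total 12,308; days total 566.
Blended shares (70% floor area + 30% days): Unit 4A 0.1471; Unit 2C 0.4381; Unit G2 0.4148.
Unrounded shares: Unit 4A 4,479.24; Unit 2C 13,339.51; Unit G2 12,631.25.
At nearest $25: Unit 4A $4,475; Unit 2C $13,350; Unit G2 $12,625. Sum = $30,450.
No rounding difference to absorb.

Unit 4A: $4,475; Unit 2C: $13,350; Unit G2: $12,625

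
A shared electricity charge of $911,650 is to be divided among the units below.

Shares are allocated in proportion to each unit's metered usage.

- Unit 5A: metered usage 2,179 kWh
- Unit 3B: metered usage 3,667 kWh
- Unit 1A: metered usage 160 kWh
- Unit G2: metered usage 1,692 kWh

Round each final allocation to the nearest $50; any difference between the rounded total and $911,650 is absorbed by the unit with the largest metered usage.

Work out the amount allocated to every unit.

Unit 5A: $258,050 · Unit 3B: $434,250 · Unit 1A: $18,950 · Unit G2: $200,400

Combined metered usage = 2,179 + 3,667 + 160 + 1,692 = 7,698.
Pro-rata amounts: Unit 5A 258,052.14; Unit 3B 434,271.31; Unit 1A 18,948.30; Unit G2 200,378.25.
Rounded to nearest $50: Unit 5A $258,050; Unit 3B $434,250; Unit 1A $18,950; Unit G2 $200,400. Sum = $911,650.
No rounding difference to absorb.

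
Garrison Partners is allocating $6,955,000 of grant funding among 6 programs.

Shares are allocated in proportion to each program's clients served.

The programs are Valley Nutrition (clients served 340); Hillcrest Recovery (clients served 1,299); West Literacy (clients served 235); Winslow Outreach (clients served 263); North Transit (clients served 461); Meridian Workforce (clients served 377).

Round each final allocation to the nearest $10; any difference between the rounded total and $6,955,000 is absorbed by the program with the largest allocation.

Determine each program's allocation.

Valley Nutrition: $794,860 · Hillcrest Recovery: $3,036,810 · West Literacy: $549,390 · Winslow Outreach: $614,850 · North Transit: $1,077,730 · Meridian Workforce: $881,360

Total clients served = 2,975.
Pro-rata amounts: Valley Nutrition 340/2,975 × $6,955,000 = 794,857.14; Hillcrest Recovery 1,299/2,975 × $6,955,000 = 3,036,821.85; West Literacy 235/2,975 × $6,955,000 = 549,386.55; Winslow Outreach 263/2,975 × $6,955,000 = 614,845.38; North Transit 461/2,975 × $6,955,000 = 1,077,732.77; Meridian Workforce 377/2,975 × $6,955,000 = 881,356.30.
Rounded to nearest $10: Valley Nutrition $794,860; Hillcrest Recovery $3,036,820; West Literacy $549,390; Winslow Outreach $614,850; North Transit $1,077,730; Meridian Workforce $881,360. Sum = $6,955,010.
Difference $6,955,000 − $6,955,010 = −$10 applied to largest allocation (Hillcrest Recovery): Hillcrest Recovery becomes $3,036,810.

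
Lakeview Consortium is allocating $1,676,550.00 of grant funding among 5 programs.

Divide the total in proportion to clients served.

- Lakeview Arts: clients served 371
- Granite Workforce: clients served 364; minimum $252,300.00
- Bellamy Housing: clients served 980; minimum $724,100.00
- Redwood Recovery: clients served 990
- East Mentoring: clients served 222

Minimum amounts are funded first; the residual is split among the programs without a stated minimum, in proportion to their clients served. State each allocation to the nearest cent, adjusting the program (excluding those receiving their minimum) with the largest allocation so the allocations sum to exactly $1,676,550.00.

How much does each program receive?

Lakeview Arts: $164,090.75 | Granite Workforce: $252,300.00 | Bellamy Housing: $724,100.00 | Redwood Recovery: $437,870.18 | East Mentoring: $98,189.07

Minimums first: Granite Workforce $252,300.00; Bellamy Housing $724,100.00. Balance $700,150.00.
Balance split over remaining clients served 1,583: Lakeview Arts 164,090.7454 → $164,090.75; Redwood Recovery 437,870.1832 → $437,870.18; East Mentoring 98,189.0714 → $98,189.07.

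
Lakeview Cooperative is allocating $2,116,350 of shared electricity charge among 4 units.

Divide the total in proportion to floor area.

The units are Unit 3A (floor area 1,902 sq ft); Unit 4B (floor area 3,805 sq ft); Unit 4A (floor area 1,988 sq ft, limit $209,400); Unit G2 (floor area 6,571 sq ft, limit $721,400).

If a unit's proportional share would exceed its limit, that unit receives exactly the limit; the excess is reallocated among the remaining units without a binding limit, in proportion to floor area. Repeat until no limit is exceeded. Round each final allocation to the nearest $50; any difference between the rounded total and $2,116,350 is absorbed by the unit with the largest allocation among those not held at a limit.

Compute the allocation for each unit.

Floor area total: 14,266.
Unconstrained shares: Unit 3A 282,160.22; Unit 4B 564,468.79; Unit 4A 294,918.25; Unit G2 974,802.74.
Capped: Unit 4A ($209,400), Unit G2 ($721,400); balance $1,185,550 reallocated over remaining floor area 5,707.
Redistributed shares: Unit 3A 395,114.09 → $395,100; Unit 4B 790,435.91 → $790,450.

Unit 3A: $395,100 · Unit 4B: $790,450 · Unit 4A: $209,400 · Unit G2: $721,400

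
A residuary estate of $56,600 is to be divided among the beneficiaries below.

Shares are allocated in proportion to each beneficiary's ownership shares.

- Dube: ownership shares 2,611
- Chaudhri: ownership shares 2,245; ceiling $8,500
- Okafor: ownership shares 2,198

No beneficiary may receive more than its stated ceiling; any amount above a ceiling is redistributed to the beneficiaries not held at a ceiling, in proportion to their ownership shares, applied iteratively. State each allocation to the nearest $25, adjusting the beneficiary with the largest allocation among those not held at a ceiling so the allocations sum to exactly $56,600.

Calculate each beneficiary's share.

Dube: $26,125 · Chaudhri: $8,500 · Okafor: $21,975

Sum of ownership shares: 7,054.
Pro-rata shares before constraints: Dube 20,950.18; Chaudhri 18,013.47; Okafor 17,636.35.
Cap binds for Chaudhri ($8,500); residual $48,100 reallocated over remaining ownership shares 4,809.
Shares after redistribution: Dube 26,115.43 → $26,125; Okafor 21,984.57 → $21,975.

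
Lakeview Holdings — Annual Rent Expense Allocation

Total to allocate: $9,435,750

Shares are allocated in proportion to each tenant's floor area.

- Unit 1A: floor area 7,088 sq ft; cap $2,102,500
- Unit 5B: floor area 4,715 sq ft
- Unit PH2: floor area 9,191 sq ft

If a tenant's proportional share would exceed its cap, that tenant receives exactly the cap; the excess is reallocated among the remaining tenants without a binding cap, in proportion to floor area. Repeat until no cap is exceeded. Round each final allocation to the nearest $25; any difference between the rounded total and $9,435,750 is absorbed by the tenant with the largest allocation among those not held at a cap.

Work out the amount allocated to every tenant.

Unit 1A: $2,102,500 · Unit 5B: $2,486,425 · Unit PH2: $4,846,825

Floor area total: 20,994.
Proportional shares (ignoring caps): Unit 1A 3,185,700.49; Unit 5B 2,119,156.01; Unit PH2 4,130,893.51.
Capped: Unit 1A ($2,102,500); balance $7,333,250 reallocated over remaining floor area 13,906.
Redistributed shares: Unit 5B 2,486,428.43 → $2,486,425; Unit PH2 4,846,821.57 → $4,846,825.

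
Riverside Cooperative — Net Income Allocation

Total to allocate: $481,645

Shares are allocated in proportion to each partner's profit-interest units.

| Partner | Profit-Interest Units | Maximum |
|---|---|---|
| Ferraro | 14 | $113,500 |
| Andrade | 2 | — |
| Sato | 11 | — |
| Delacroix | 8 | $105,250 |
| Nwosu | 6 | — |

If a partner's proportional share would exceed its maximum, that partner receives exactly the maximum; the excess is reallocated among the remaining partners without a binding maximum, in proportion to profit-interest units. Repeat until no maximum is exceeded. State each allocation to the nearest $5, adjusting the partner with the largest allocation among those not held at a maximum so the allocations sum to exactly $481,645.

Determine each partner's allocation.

Ferraro: $113,500 · Andrade: $27,675 · Sato: $152,200 · Delacroix: $105,250 · Nwosu: $83,020

Combined profit-interest units = 41.
Pro-rata shares before constraints: Ferraro 164,464.15; Andrade 23,494.88; Sato 129,221.83; Delacroix 93,979.51; Nwosu 70,484.63.
Capped: Ferraro ($113,500); remaining pool $368,145 reallocated over remaining profit-interest units 27.
Capped: Delacroix ($105,250); remaining pool $262,895 reallocated over remaining profit-interest units 19.
Shares after redistribution: Andrade 27,673.16 → $27,675; Sato 152,202.37 → $152,200; Nwosu 83,019.47 → $83,020.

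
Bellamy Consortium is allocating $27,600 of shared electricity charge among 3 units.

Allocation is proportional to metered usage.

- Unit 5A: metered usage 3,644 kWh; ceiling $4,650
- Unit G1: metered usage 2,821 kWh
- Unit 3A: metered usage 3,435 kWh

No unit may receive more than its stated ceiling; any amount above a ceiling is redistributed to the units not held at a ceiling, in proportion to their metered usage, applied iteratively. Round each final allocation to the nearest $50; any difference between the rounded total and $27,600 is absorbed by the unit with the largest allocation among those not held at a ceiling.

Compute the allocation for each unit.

Metered usage total: 9,900.
Proportional shares (ignoring caps): Unit 5A 10,159.03; Unit G1 7,864.61; Unit 3A 9,576.36.
Cap binds for Unit 5A ($4,650); remaining pool $22,950 reallocated over remaining metered usage 6,256.
Redistributed shares: Unit G1 10,348.78 → $10,350; Unit 3A 12,601.22 → $12,600.

Unit 5A: $4,650 | Unit G1: $10,350 | Unit 3A: $12,600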